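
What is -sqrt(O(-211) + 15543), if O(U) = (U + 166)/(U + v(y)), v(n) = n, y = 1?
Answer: -sqrt(3046470)/14 ≈ -124.67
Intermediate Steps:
O(U) = (166 + U)/(1 + U) (O(U) = (U + 166)/(U + 1) = (166 + U)/(1 + U))
-sqrt(O(-211) + 15543) = -sqrt((166 - 211)/(1 - 211) + 15543) = -sqrt(-45/(-210) + 15543) = -sqrt(-1/210*(-45) + 15543) = -sqrt(3/14 + 15543) = -sqrt(217605/14) = -sqrt(3046470)/14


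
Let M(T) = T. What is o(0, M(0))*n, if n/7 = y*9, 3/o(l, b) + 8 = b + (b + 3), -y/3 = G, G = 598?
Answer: 339066/5 ≈ 67813.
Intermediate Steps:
y = -1794 (y = -3*598 = -1794)
o(l, b) = 3/(-5 + 2*b) (o(l, b) = 3/(-8 + (b + (b + 3))) = 3/(-8 + (b + (3 + b))) = 3/(-8 + (3 + 2*b)) = 3/(-5 + 2*b))
n = -113022 (n = 7*(-1794*9) = 7*(-16146) = -113022)
o(0, M(0))*n = (3/(-5 + 2*0))*(-113022) = (3/(-5 + 0))*(-113022) = (3/(-5))*(-113022) = (3*(-⅕))*(-113022) = -⅗*(-113022) = 339066/5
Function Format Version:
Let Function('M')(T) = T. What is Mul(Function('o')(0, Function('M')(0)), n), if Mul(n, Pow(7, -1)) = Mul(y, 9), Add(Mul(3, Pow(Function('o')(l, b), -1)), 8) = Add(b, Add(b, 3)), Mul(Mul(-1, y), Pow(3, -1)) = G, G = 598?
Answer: Rational(339066, 5) ≈ 67813.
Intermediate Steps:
y = -1794 (y = Mul(-3, 598) = -1794)
Function('o')(l, b) = Mul(3, Pow(Add(-5, Mul(2, b)), -1)) (Function('o')(l, b) = Mul(3, Pow(Add(-8, Add(b, Add(b, 3))), -1)) = Mul(3, Pow(Add(-8, Add(b, Add(3, b))), -1)) = Mul(3, Pow(Add(-8, Add(3, Mul(2, b))), -1)) = Mul(3, Pow(Add(-5, Mul(2, b)), -1)))
n = -113022 (n = Mul(7, Mul(-1794, 9)) = Mul(7, -16146) = -113022)
Mul(Function('o')(0, Function('M')(0)), n) = Mul(Mul(3, Pow(Add(-5, Mul(2, 0)), -1)), -113022) = Mul(Mul(3, Pow(Add(-5, 0), -1)), -113022) = Mul(Mul(3, Pow(-5, -1)), -113022) = Mul(Mul(3, Rational(-1, 5)), -113022) = Mul(Rational(-3, 5), -113022) = Rational(339066, 5)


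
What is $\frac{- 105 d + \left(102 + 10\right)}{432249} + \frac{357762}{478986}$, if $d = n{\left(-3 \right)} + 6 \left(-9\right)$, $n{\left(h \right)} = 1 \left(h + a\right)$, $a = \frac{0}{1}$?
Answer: $\frac{26260440730}{34506869919} \approx 0.76102$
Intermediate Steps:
$a = 0$ ($a = 0 \cdot 1 = 0$)
$n{\left(h \right)} = h$ ($n{\left(h \right)} = 1 \left(h + 0\right) = 1 h = h$)
$d = -57$ ($d = -3 + 6 \left(-9\right) = -3 - 54 = -57$)
$\frac{- 105 d + \left(102 + 10\right)}{432249} + \frac{357762}{478986} = \frac{\left(-105\right) \left(-57\right) + \left(102 + 10\right)}{432249} + \frac{357762}{478986} = \left(5985 + 112\right) \frac{1}{432249} + 357762 \cdot \frac{1}{478986} = 6097 \cdot \frac{1}{432249} + \frac{59627}{79831} = \frac{6097}{432249} + \frac{59627}{79831} = \frac{26260440730}{34506869919}$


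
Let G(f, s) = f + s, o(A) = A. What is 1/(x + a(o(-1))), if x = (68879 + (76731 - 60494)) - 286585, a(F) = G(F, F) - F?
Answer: -1/201470 ≈ -4.9635e-6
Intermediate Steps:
a(F) = F (a(F) = (F + F) - F = 2*F - F = F)
x = -201469 (x = (68879 + 16237) - 286585 = 85116 - 286585 = -201469)
1/(x + a(o(-1))) = 1/(-201469 - 1) = 1/(-201470) = -1/201470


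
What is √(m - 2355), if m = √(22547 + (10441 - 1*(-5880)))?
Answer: √(-2355 + 2*√9717) ≈ 46.453*I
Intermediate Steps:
m = 2*√9717 (m = √(22547 + (10441 + 5880)) = √(22547 + 16321) = √38868 = 2*√9717 ≈ 197.15)
√(m - 2355) = √(2*√9717 - 2355) = √(-2355 + 2*√9717)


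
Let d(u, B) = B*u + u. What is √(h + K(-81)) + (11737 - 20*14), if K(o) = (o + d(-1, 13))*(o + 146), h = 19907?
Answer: 11457 + 2*√3433 ≈ 11574.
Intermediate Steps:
d(u, B) = u + B*u
K(o) = (-14 + o)*(146 + o) (K(o) = (o - (1 + 13))*(o + 146) = (o - 1*14)*(146 + o) = (o - 14)*(146 + o) = (-14 + o)*(146 + o))
√(h + K(-81)) + (11737 - 20*14) = √(19907 + (-2044 + (-81)² + 132*(-81))) + (11737 - 20*14) = √(19907 + (-2044 + 6561 - 10692)) + (11737 - 280) = √(19907 - 6175) + 11457 = √13732 + 11457 = 2*√3433 + 11457 = 11457 + 2*√3433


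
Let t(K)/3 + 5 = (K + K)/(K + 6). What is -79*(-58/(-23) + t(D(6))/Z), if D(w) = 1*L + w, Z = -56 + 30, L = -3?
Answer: -10981/46 ≈ -238.72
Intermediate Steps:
Z = -26
D(w) = -3 + w (D(w) = 1*(-3) + w = -3 + w)
t(K) = -15 + 6*K/(6 + K) (t(K) = -15 + 3*((K + K)/(K + 6)) = -15 + 3*((2*K)/(6 + K)) = -15 + 3*(2*K/(6 + K)) = -15 + 6*K/(6 + K))
-79*(-58/(-23) + t(D(6))/Z) = -79*(-58/(-23) + (9*(-10 - (-3 + 6))/(6 + (-3 + 6)))/(-26)) = -79*(-58*(-1/23) + (9*(-10 - 1*3)/(6 + 3))*(-1/26)) = -79*(58/23 + (9*(-10 - 3)/9)*(-1/26)) = -79*(58/23 + (9*(⅑)*(-13))*(-1/26)) = -79*(58/23 - 13*(-1/26)) = -79*(58/23 + ½) = -79*139/46 = -10981/46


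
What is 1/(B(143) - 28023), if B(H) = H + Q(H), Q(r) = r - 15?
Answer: -1/27752 ≈ -3.6033e-5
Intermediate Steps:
Q(r) = -15 + r
B(H) = -15 + 2*H (B(H) = H + (-15 + H) = -15 + 2*H)
1/(B(143) - 28023) = 1/((-15 + 2*143) - 28023) = 1/((-15 + 286) - 28023) = 1/(271 - 28023) = 1/(-27752) = -1/27752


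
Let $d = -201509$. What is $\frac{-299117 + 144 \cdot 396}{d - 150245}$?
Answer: $\frac{242093}{351754} \approx 0.68824$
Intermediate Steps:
$\frac{-299117 + 144 \cdot 396}{d - 150245} = \frac{-299117 + 144 \cdot 396}{-201509 - 150245} = \frac{-299117 + 57024}{-351754} = \left(-242093\right) \left(- \frac{1}{351754}\right) = \frac{242093}{351754}$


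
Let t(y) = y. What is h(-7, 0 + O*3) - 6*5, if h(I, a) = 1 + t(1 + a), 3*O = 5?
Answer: -23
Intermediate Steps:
O = 5/3 (O = (⅓)*5 = 5/3 ≈ 1.6667)
h(I, a) = 2 + a (h(I, a) = 1 + (1 + a) = 2 + a)
h(-7, 0 + O*3) - 6*5 = (2 + (0 + (5/3)*3)) - 6*5 = (2 + (0 + 5)) - 30 = (2 + 5) - 30 = 7 - 30 = -23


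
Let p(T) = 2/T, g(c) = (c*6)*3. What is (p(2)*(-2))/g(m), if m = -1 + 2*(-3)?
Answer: 1/63 ≈ 0.015873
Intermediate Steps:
m = -7 (m = -1 - 6 = -7)
g(c) = 18*c (g(c) = (6*c)*3 = 18*c)
(p(2)*(-2))/g(m) = ((2/2)*(-2))/((18*(-7))) = ((2*(½))*(-2))/(-126) = (1*(-2))*(-1/126) = -2*(-1/126) = 1/63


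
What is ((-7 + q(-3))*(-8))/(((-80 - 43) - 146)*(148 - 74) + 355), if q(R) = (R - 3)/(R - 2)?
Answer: -232/97755 ≈ -0.0023733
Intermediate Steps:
q(R) = (-3 + R)/(-2 + R)
((-7 + q(-3))*(-8))/(((-80 - 43) - 146)*(148 - 74) + 355) = ((-7 + (-3 - 3)/(-2 - 3))*(-8))/(((-80 - 43) - 146)*(148 - 74) + 355) = ((-7 - 6/(-5))*(-8))/((-123 - 146)*74 + 355) = ((-7 - ⅕*(-6))*(-8))/(-269*74 + 355) = ((-7 + 6/5)*(-8))/(-19906 + 355) = -29/5*(-8)/(-19551) = (232/5)*(-1/19551) = -232/97755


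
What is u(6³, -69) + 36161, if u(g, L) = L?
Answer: 36092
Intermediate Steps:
u(6³, -69) + 36161 = -69 + 36161 = 36092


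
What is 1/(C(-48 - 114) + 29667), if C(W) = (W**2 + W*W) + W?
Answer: 1/81993 ≈ 1.2196e-5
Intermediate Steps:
C(W) = W + 2*W**2 (C(W) = (W**2 + W**2) + W = 2*W**2 + W = W + 2*W**2)
1/(C(-48 - 114) + 29667) = 1/((-48 - 114)*(1 + 2*(-48 - 114)) + 29667) = 1/(-162*(1 + 2*(-162)) + 29667) = 1/(-162*(1 - 324) + 29667) = 1/(-162*(-323) + 29667) = 1/(52326 + 29667) = 1/81993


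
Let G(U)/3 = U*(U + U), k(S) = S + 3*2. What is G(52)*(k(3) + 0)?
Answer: 146016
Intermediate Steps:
k(S) = 6 + S (k(S) = S + 6 = 6 + S)
G(U) = 6*U² (G(U) = 3*(U*(U + U)) = 3*(U*(2*U)) = 3*(2*U²) = 6*U²)
G(52)*(k(3) + 0) = (6*52²)*((6 + 3) + 0) = (6*2704)*(9 + 0) = 16224*9 = 146016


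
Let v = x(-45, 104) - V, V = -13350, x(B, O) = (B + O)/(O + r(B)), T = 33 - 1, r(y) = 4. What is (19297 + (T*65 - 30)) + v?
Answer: 3747335/108 ≈ 34698.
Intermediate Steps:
T = 32
x(B, O) = (B + O)/(4 + O) (x(B, O) = (B + O)/(O + 4) = (B + O)/(4 + O))
v = 1441859/108 (v = (-45 + 104)/(4 + 104) - 1*(-13350) = 59/108 + 13350 = 1441859/108 ≈ 13351.)
(19297 + (T*65 - 30)) + v = (19297 + (32*65 - 30)) + 1441859/108 = (19297 + (2080 - 30)) + 1441859/108 = (19297 + 2050) + 1441859/108 = 21347 + 1441859/108 = 3747335/108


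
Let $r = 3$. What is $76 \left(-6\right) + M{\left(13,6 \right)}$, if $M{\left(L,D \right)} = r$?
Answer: $-453$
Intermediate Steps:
$M{\left(L,D \right)} = 3$
$76 \left(-6\right) + M{\left(13,6 \right)} = 76 \left(-6\right) + 3 = -456 + 3 = -453$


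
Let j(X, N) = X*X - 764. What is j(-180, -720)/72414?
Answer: 15818/36207 ≈ 0.43688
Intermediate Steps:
j(X, N) = -764 + X² (j(X, N) = X² - 764 = -764 + X²)
j(-180, -720)/72414 = (-764 + (-180)²)/72414 = (-764 + 32400)*(1/72414) = 31636*(1/72414) = 15818/36207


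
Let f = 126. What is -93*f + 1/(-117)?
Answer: -1371007/117 ≈ -11718.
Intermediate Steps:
-93*f + 1/(-117) = -93*126 + 1/(-117) = -11718 - 1/117 = -1371007/117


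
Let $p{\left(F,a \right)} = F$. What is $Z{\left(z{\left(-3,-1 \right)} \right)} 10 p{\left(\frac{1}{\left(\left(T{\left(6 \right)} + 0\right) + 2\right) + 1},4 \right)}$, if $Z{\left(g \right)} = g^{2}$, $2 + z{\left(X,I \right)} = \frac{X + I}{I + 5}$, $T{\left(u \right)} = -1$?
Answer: $45$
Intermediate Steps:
$z{\left(X,I \right)} = -2 + \frac{I + X}{5 + I}$ ($z{\left(X,I \right)} = -2 + \frac{X + I}{I + 5} = -2 + \frac{I + X}{5 + I}$)
$Z{\left(z{\left(-3,-1 \right)} \right)} 10 p{\left(\frac{1}{\left(\left(T{\left(6 \right)} + 0\right) + 2\right) + 1},4 \right)} = \frac{\left(\frac{-10 - 3 - -1}{5 - 1}\right)^{2} \cdot 10}{\left(\left(-1 + 0\right) + 2\right) + 1} = \frac{\left(\frac{-10 - 3 + 1}{4}\right)^{2} \cdot 10}{\left(-1 + 2\right) + 1} = \frac{\left(\frac{1}{4} \left(-12\right)\right)^{2} \cdot 10}{1 + 1} = \frac{\left(-3\right)^{2} \cdot 10}{2} = 9 \cdot 10 \cdot \frac{1}{2} = 90 \cdot \frac{1}{2} = 45$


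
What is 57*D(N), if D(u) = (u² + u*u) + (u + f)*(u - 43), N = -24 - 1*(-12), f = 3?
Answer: 44631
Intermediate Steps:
N = -12 (N = -24 + 12 = -12)
D(u) = 2*u² + (-43 + u)*(3 + u) (D(u) = (u² + u*u) + (u + 3)*(u - 43) = (u² + u²) + (3 + u)*(-43 + u) = 2*u² + (-43 + u)*(3 + u))
57*D(N) = 57*(-129 - 40*(-12) + 3*(-12)²) = 57*(-129 + 480 + 3*144) = 57*(-129 + 480 + 432) = 57*783 = 44631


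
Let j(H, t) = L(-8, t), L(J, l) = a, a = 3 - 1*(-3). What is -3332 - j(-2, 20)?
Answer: -3338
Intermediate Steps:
a = 6 (a = 3 + 3 = 6)
L(J, l) = 6
j(H, t) = 6
-3332 - j(-2, 20) = -3332 - 1*6 = -3332 - 6 = -3338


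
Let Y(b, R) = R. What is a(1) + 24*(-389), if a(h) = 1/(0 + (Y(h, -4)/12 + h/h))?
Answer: -18669/2 ≈ -9334.5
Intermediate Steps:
a(h) = 3/2 (a(h) = 1/(0 + (-4/12 + h/h)) = 1/(0 + (-4*1/12 + 1)) = 1/(0 + (-⅓ + 1)) = 1/(0 + ⅔) = 1/(⅔) = 3/2)
a(1) + 24*(-389) = 3/2 + 24*(-389) = 3/2 - 9336 = -18669/2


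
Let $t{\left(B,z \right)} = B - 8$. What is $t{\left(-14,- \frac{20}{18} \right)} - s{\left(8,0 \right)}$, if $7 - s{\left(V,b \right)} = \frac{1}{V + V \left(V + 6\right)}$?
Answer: $- \frac{3479}{120} \approx -28.992$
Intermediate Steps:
$t{\left(B,z \right)} = -8 + B$ ($t{\left(B,z \right)} = B - 8 = -8 + B$)
$s{\left(V,b \right)} = 7 - \frac{1}{V + V \left(6 + V\right)}$ ($s{\left(V,b \right)} = 7 - \frac{1}{V + V \left(V + 6\right)} = 7 - \frac{1}{V + V \left(6 + V\right)}$)
$t{\left(-14,- \frac{20}{18} \right)} - s{\left(8,0 \right)} = \left(-8 - 14\right) - \frac{-1 + 7 \cdot 8^{2} + 49 \cdot 8}{8 \left(7 + 8\right)} = -22 - \frac{-1 + 7 \cdot 64 + 392}{8 \cdot 15} = -22 - \frac{1}{8} \cdot \frac{1}{15} \left(-1 + 448 + 392\right) = -22 - \frac{1}{8} \cdot \frac{1}{15} \cdot 839 = -22 - \frac{839}{120} = - \frac{3479}{120}$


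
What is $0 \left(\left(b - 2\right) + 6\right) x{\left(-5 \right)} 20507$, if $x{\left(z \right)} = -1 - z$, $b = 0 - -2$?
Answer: $0$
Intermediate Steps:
$b = 2$ ($b = 0 + 2 = 2$)
$0 \left(\left(b - 2\right) + 6\right) x{\left(-5 \right)} 20507 = 0 \left(\left(2 - 2\right) + 6\right) \left(-1 - -5\right) 20507 = 0 \left(0 + 6\right) \left(-1 + 5\right) 20507 = 0 \cdot 6 \cdot 4 \cdot 20507 = 0 \cdot 4 \cdot 20507 = 0 \cdot 20507 = 0$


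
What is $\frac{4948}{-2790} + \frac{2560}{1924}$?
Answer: $- \frac{297194}{670995} \approx -0.44292$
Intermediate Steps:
$\frac{4948}{-2790} + \frac{2560}{1924} = 4948 \left(- \frac{1}{2790}\right) + 2560 \cdot \frac{1}{1924} = - \frac{2474}{1395} + \frac{640}{481} = - \frac{297194}{670995}$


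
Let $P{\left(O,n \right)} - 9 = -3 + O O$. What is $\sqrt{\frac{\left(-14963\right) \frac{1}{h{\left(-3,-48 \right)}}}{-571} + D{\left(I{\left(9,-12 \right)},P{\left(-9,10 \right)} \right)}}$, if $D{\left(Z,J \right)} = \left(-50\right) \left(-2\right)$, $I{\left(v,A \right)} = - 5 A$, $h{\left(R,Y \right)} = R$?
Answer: $\frac{\sqrt{267805281}}{1713} \approx 9.5533$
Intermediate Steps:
$P{\left(O,n \right)} = 6 + O^{2}$ ($P{\left(O,n \right)} = 9 + \left(-3 + O O\right) = 9 + \left(-3 + O^{2}\right) = 6 + O^{2}$)
$D{\left(Z,J \right)} = 100$
$\sqrt{\frac{\left(-14963\right) \frac{1}{h{\left(-3,-48 \right)}}}{-571} + D{\left(I{\left(9,-12 \right)},P{\left(-9,10 \right)} \right)}} = \sqrt{\frac{\left(-14963\right) \frac{1}{-3}}{-571} + 100} = \sqrt{\left(-14963\right) \left(- \frac{1}{3}\right) \left(- \frac{1}{571}\right) + 100} = \sqrt{\frac{14963}{3} \left(- \frac{1}{571}\right) + 100} = \sqrt{- \frac{14963}{1713} + 100} = \sqrt{\frac{156337}{1713}} = \frac{\sqrt{267805281}}{1713}$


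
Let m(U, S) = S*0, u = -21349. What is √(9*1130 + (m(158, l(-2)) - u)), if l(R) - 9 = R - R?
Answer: √31519 ≈ 177.54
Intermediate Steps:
l(R) = 9 (l(R) = 9 + (R - R) = 9 + 0 = 9)
m(U, S) = 0
√(9*1130 + (m(158, l(-2)) - u)) = √(9*1130 + (0 - 1*(-21349))) = √(10170 + (0 + 21349)) = √(10170 + 21349) = √31519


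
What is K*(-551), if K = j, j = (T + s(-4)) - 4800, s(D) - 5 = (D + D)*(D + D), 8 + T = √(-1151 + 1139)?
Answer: 2611189 - 1102*I*√3 ≈ 2.6112e+6 - 1908.7*I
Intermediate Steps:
T = -8 + 2*I*√3 (T = -8 + √(-1151 + 1139) = -8 + √(-12) = -8 + 2*I*√3 ≈ -8.0 + 3.4641*I)
s(D) = 5 + 4*D² (s(D) = 5 + (D + D)*(D + D) = 5 + (2*D)*(2*D) = 5 + 4*D²)
j = -4739 + 2*I*√3 (j = ((-8 + 2*I*√3) + (5 + 4*(-4)²)) - 4800 = ((-8 + 2*I*√3) + (5 + 4*16)) - 4800 = ((-8 + 2*I*√3) + (5 + 64)) - 4800 = ((-8 + 2*I*√3) + 69) - 4800 = (61 + 2*I*√3) - 4800 = -4739 + 2*I*√3 ≈ -4739.0 + 3.4641*I)
K = -4739 + 2*I*√3 ≈ -4739.0 + 3.4641*I
K*(-551) = (-4739 + 2*I*√3)*(-551) = 2611189 - 1102*I*√3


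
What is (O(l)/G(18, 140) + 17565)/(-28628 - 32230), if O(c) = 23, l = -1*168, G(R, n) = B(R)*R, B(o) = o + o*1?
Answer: -11382143/39435984 ≈ -0.28862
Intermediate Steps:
B(o) = 2*o (B(o) = o + o = 2*o)
G(R, n) = 2*R**2 (G(R, n) = (2*R)*R = 2*R**2)
l = -168
(O(l)/G(18, 140) + 17565)/(-28628 - 32230) = (23/((2*18**2)) + 17565)/(-28628 - 32230) = (23/((2*324)) + 17565)/(-60858) = (23/648 + 17565)*(-1/60858) = (11382143/648)*(-1/60858) = -11382143/39435984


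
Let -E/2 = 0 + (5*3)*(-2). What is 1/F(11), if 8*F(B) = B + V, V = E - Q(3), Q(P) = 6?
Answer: 8/65 ≈ 0.12308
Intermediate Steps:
E = 60 (E = -2*(0 + (5*3)*(-2)) = -2*(0 + 15*(-2)) = -2*(0 - 30) = -2*(-30) = 60)
V = 54 (V = 60 - 1*6 = 60 - 6 = 54)
F(B) = 27/4 + B/8 (F(B) = (B + 54)/8 = (54 + B)/8 = 27/4 + B/8)
1/F(11) = 1/(27/4 + (⅛)*11) = 1/(27/4 + 11/8) = 1/(65/8) = 8/65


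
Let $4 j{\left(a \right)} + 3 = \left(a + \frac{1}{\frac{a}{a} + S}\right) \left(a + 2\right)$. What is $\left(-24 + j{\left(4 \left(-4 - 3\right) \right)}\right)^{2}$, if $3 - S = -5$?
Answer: $\frac{31753225}{1296} \approx 24501.0$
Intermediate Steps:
$S = 8$ ($S = 3 - -5 = 3 + 5 = 8$)
$j{\left(a \right)} = - \frac{3}{4} + \frac{\left(2 + a\right) \left(\frac{1}{9} + a\right)}{4}$ ($j{\left(a \right)} = - \frac{3}{4} + \frac{\left(a + \frac{1}{\frac{a}{a} + 8}\right) \left(a + 2\right)}{4} = - \frac{3}{4} + \frac{\left(a + \frac{1}{1 + 8}\right) \left(2 + a\right)}{4} = - \frac{3}{4} + \frac{\left(a + \frac{1}{9}\right) \left(2 + a\right)}{4} = - \frac{3}{4} + \frac{\left(\frac{1}{9} + a\right) \left(2 + a\right)}{4} = - \frac{3}{4} + \frac{\left(2 + a\right) \left(\frac{1}{9} + a\right)}{4}$)
$\left(-24 + j{\left(4 \left(-4 - 3\right) \right)}\right)^{2} = \left(-24 + \left(- \frac{25}{36} + \frac{\left(4 \left(-4 - 3\right)\right)^{2}}{4} + \frac{19 \cdot 4 \left(-4 - 3\right)}{36}\right)\right)^{2} = \left(-24 + \left(- \frac{25}{36} + \frac{\left(4 \left(-7\right)\right)^{2}}{4} + \frac{19 \cdot 4 \left(-7\right)}{36}\right)\right)^{2} = \left(-24 + \left(- \frac{25}{36} + \frac{\left(-28\right)^{2}}{4} + \frac{19}{36} \left(-28\right)\right)\right)^{2} = \left(-24 - - \frac{6499}{36}\right)^{2} = \left(-24 + \frac{6499}{36}\right)^{2} = \left(\frac{5635}{36}\right)^{2} = \frac{31753225}{1296}$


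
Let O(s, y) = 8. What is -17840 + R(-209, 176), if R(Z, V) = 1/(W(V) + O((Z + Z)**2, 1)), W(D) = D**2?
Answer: -552754559/30984 ≈ -17840.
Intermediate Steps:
R(Z, V) = 1/(8 + V**2) (R(Z, V) = 1/(V**2 + 8) = 1/(8 + V**2))
-17840 + R(-209, 176) = -17840 + 1/(8 + 176**2) = -17840 + 1/(8 + 30976) = -17840 + 1/30984 = -552754559/30984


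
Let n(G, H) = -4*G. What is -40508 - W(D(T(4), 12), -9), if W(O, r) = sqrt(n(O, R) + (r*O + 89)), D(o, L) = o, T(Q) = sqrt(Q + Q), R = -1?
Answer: -40508 - sqrt(89 - 26*sqrt(2)) ≈ -40515.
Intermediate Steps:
T(Q) = sqrt(2)*sqrt(Q) (T(Q) = sqrt(2*Q) = sqrt(2)*sqrt(Q))
W(O, r) = sqrt(89 - 4*O + O*r) (W(O, r) = sqrt(-4*O + (r*O + 89)) = sqrt(-4*O + (O*r + 89)) = sqrt(-4*O + (89 + O*r)) = sqrt(89 - 4*O + O*r))
-40508 - W(D(T(4), 12), -9) = -40508 - sqrt(89 - 4*sqrt(2)*sqrt(4) + (sqrt(2)*sqrt(4))*(-9)) = -40508 - sqrt(89 - 4*sqrt(2)*2 + (sqrt(2)*2)*(-9)) = -40508 - sqrt(89 - 8*sqrt(2) + (2*sqrt(2))*(-9)) = -40508 - sqrt(89 - 8*sqrt(2) - 18*sqrt(2)) = -40508 - sqrt(89 - 26*sqrt(2))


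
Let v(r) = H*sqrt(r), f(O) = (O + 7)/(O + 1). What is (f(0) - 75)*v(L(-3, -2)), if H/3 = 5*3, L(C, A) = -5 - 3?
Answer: -6120*I*sqrt(2) ≈ -8655.0*I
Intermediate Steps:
L(C, A) = -8
f(O) = (7 + O)/(1 + O)
H = 45 (H = 3*(5*3) = 3*15 = 45)
v(r) = 45*sqrt(r)
(f(0) - 75)*v(L(-3, -2)) = ((7 + 0)/(1 + 0) - 75)*(45*sqrt(-8)) = (7/1 - 75)*(45*(2*I*sqrt(2))) = (1*7 - 75)*(90*I*sqrt(2)) = (7 - 75)*(90*I*sqrt(2)) = -6120*I*sqrt(2)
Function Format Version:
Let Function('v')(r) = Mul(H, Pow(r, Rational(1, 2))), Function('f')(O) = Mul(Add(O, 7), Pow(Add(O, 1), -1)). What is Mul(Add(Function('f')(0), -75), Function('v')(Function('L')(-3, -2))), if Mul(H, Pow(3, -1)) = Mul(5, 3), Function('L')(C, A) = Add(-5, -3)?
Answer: Mul(-6120, I, Pow(2, Rational(1, 2))) ≈ Mul(-8655.0, I)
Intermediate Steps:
Function('L')(C, A) = -8
Function('f')(O) = Mul(Pow(Add(1, O), -1), Add(7, O)) (Function('f')(O) = Mul(Add(7, O), Pow(Add(1, O), -1)) = Mul(Pow(Add(1, O), -1), Add(7, O)))
H = 45 (H = Mul(3, Mul(5, 3)) = Mul(3, 15) = 45)
Function('v')(r) = Mul(45, Pow(r, Rational(1, 2)))
Mul(Add(Function('f')(0), -75), Function('v')(Function('L')(-3, -2))) = Mul(Add(Mul(Pow(Add(1, 0), -1), Add(7, 0)), -75), Mul(45, Pow(-8, Rational(1, 2)))) = Mul(Add(Mul(Pow(1, -1), 7), -75), Mul(45, Mul(2, I, Pow(2, Rational(1, 2))))) = Mul(Add(Mul(1, 7), -75), Mul(90, I, Pow(2, Rational(1, 2)))) = Mul(Add(7, -75), Mul(90, I, Pow(2, Rational(1, 2)))) = Mul(-68, Mul(90, I, Pow(2, Rational(1, 2)))) = Mul(-6120, I, Pow(2, Rational(1, 2)))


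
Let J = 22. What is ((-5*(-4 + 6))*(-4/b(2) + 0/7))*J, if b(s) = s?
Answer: 440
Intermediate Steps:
((-5*(-4 + 6))*(-4/b(2) + 0/7))*J = ((-5*(-4 + 6))*(-4/2 + 0/7))*22 = ((-5*2)*(-4*½ + 0*(⅐)))*22 = -10*(-2 + 0)*22 = -10*(-2)*22 = 20*22 = 440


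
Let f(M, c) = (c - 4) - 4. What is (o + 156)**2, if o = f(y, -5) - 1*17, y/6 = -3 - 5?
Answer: 15876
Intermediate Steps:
y = -48 (y = 6*(-3 - 5) = 6*(-8) = -48)
f(M, c) = -8 + c (f(M, c) = (-4 + c) - 4 = -8 + c)
o = -30 (o = (-8 - 5) - 1*17 = -13 - 17 = -30)
(o + 156)**2 = (-30 + 156)**2 = 126**2 = 15876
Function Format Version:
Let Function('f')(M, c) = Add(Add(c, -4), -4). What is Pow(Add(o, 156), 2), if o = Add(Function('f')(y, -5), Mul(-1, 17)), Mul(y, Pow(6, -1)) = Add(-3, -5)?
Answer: 15876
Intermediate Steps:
y = -48 (y = Mul(6, Add(-3, -5)) = Mul(6, -8) = -48)
Function('f')(M, c) = Add(-8, c) (Function('f')(M, c) = Add(Add(-4, c), -4) = Add(-8, c))
o = -30 (o = Add(Add(-8, -5), Mul(-1, 17)) = Add(-13, -17) = -30)
Pow(Add(o, 156), 2) = Pow(Add(-30, 156), 2) = Pow(126, 2) = 15876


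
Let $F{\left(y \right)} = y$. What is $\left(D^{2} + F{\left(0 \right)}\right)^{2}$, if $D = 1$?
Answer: $1$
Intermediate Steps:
$\left(D^{2} + F{\left(0 \right)}\right)^{2} = \left(1^{2} + 0\right)^{2} = \left(1 + 0\right)^{2} = 1^{2} = 1$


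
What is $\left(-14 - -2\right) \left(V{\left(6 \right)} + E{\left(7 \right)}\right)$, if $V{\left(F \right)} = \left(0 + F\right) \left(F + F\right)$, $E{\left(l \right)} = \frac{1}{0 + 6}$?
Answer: $-866$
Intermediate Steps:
$E{\left(l \right)} = \frac{1}{6}$
$V{\left(F \right)} = 2 F^{2}$ ($V{\left(F \right)} = F 2 F = 2 F^{2}$)
$\left(-14 - -2\right) \left(V{\left(6 \right)} + E{\left(7 \right)}\right) = \left(-14 - -2\right) \left(2 \cdot 6^{2} + \frac{1}{6}\right) = \left(-14 + 2\right) \left(2 \cdot 36 + \frac{1}{6}\right) = - 12 \left(72 + \frac{1}{6}\right) = \left(-12\right) \frac{433}{6} = -866$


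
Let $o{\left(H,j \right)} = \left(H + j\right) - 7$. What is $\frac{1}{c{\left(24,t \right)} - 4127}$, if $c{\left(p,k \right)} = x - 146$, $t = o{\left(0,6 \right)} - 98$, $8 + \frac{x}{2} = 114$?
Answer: $- \frac{1}{4061} \approx -0.00024624$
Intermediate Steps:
$o{\left(H,j \right)} = -7 + H + j$
$x = 212$ ($x = -16 + 2 \cdot 114 = -16 + 228 = 212$)
$t = -99$ ($t = \left(-7 + 0 + 6\right) - 98 = -1 - 98 = -99$)
$c{\left(p,k \right)} = 66$ ($c{\left(p,k \right)} = 212 - 146 = 66$)
$\frac{1}{c{\left(24,t \right)} - 4127} = \frac{1}{66 - 4127} = \frac{1}{-4061} = - \frac{1}{4061}$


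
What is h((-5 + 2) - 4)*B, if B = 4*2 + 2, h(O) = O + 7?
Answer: 0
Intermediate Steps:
h(O) = 7 + O
B = 10 (B = 8 + 2 = 10)
h((-5 + 2) - 4)*B = (7 + ((-5 + 2) - 4))*10 = (7 + (-3 - 4))*10 = (7 - 7)*10 = 0*10 = 0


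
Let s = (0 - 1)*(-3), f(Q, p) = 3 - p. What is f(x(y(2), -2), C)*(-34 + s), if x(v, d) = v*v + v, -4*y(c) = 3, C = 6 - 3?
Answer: 0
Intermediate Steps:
C = 3
y(c) = -3/4 (y(c) = -1/4*3 = -3/4)
x(v, d) = v + v**2 (x(v, d) = v**2 + v = v + v**2)
s = 3 (s = -1*(-3) = 3)
f(x(y(2), -2), C)*(-34 + s) = (3 - 1*3)*(-34 + 3) = (3 - 3)*(-31) = 0*(-31) = 0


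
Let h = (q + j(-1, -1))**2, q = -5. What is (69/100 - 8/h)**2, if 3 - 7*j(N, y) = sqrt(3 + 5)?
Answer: 243462721601/2601446410000 + 188473992*sqrt(2)/6503616025 ≈ 0.13457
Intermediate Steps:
j(N, y) = 3/7 - 2*sqrt(2)/7 (j(N, y) = 3/7 - sqrt(3 + 5)/7 = 3/7 - 2*sqrt(2)/7)
h = (-32/7 - 2*sqrt(2)/7)**2 (h = (-5 + (3/7 - 2*sqrt(2)/7))**2 = (-32/7 - 2*sqrt(2)/7)**2 ≈ 24.755)
(69/100 - 8/h)**2 = (69/100 - 8/(1032/49 + 128*sqrt(2)/49))**2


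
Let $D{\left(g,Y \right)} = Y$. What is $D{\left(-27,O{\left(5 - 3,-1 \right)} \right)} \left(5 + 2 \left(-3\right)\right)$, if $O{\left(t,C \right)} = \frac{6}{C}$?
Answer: $6$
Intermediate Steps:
$D{\left(-27,O{\left(5 - 3,-1 \right)} \right)} \left(5 + 2 \left(-3\right)\right) = \frac{6}{-1} \left(5 + 2 \left(-3\right)\right) = 6 \left(-1\right) \left(5 - 6\right) = \left(-6\right) \left(-1\right) = 6$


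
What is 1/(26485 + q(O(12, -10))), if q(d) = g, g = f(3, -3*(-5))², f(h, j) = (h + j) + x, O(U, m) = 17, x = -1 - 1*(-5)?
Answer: 1/26969 ≈ 3.7080e-5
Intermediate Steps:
x = 4 (x = -1 + 5 = 4)
f(h, j) = 4 + h + j (f(h, j) = (h + j) + 4 = 4 + h + j)
g = 484 (g = (4 + 3 - 3*(-5))² = (4 + 3 + 15)² = 22² = 484)
q(d) = 484
1/(26485 + q(O(12, -10))) = 1/(26485 + 484) = 1/26969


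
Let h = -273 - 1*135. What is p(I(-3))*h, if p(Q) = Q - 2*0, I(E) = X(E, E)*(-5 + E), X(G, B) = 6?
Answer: 19584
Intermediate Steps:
h = -408 (h = -273 - 135 = -408)
I(E) = -30 + 6*E (I(E) = 6*(-5 + E) = -30 + 6*E)
p(Q) = Q (p(Q) = Q + 0 = Q)
p(I(-3))*h = (-30 + 6*(-3))*(-408) = (-30 - 18)*(-408) = -48*(-408) = 19584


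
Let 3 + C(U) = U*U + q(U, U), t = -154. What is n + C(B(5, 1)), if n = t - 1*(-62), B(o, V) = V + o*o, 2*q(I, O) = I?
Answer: 594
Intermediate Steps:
q(I, O) = I/2
B(o, V) = V + o**2
n = -92 (n = -154 - 1*(-62) = -154 + 62 = -92)
C(U) = -3 + U**2 + U/2 (C(U) = -3 + (U*U + U/2) = -3 + (U**2 + U/2) = -3 + U**2 + U/2)
n + C(B(5, 1)) = -92 + (-3 + (1 + 5**2)**2 + (1 + 5**2)/2) = -92 + (-3 + (1 + 25)**2 + (1 + 25)/2) = -92 + (-3 + 26**2 + (1/2)*26) = -92 + (-3 + 676 + 13) = -92 + 686 = 594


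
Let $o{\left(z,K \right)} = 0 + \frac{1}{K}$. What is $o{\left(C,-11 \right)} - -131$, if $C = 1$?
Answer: $\frac{1440}{11} \approx 130.91$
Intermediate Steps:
$o{\left(z,K \right)} = \frac{1}{K}$
$o{\left(C,-11 \right)} - -131 = \frac{1}{-11} - -131 = - \frac{1}{11} + 131 = \frac{1440}{11}$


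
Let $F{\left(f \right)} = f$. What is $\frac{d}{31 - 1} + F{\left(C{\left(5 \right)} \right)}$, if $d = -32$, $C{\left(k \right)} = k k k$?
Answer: $\frac{1859}{15} \approx 123.93$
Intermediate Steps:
$C{\left(k \right)} = k^{3}$ ($C{\left(k \right)} = k^{2} k = k^{3}$)
$\frac{d}{31 - 1} + F{\left(C{\left(5 \right)} \right)} = - \frac{32}{31 - 1} + 5^{3} = - \frac{32}{30} + 125 = \left(-32\right) \frac{1}{30} + 125 = - \frac{16}{15} + 125 = \frac{1859}{15}$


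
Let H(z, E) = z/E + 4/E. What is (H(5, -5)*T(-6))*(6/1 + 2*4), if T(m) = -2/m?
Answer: -42/5 ≈ -8.4000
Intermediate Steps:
H(z, E) = 4/E + z/E
(H(5, -5)*T(-6))*(6/1 + 2*4) = (((4 + 5)/(-5))*(-2/(-6)))*(6/1 + 2*4) = ((-1/5*9)*(-2*(-1/6)))*(6*1 + 8) = (-9/5*1/3)*(6 + 8) = -3/5*14 = -42/5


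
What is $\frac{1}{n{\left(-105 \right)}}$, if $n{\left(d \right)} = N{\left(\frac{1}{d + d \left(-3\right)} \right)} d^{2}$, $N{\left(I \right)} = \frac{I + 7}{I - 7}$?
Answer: $- \frac{1469}{16217775} \approx -9.058 \cdot 10^{-5}$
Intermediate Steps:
$N{\left(I \right)} = \frac{7 + I}{-7 + I}$
$n{\left(d \right)} = \frac{d^{2} \left(7 - \frac{1}{2 d}\right)}{-7 - \frac{1}{2 d}}$ ($n{\left(d \right)} = \frac{7 + \frac{1}{d + d \left(-3\right)}}{-7 + \frac{1}{d + d \left(-3\right)}} d^{2} = \frac{7 + \frac{1}{d - 3 d}}{-7 + \frac{1}{d - 3 d}} d^{2} = \frac{7 + \frac{1}{\left(-2\right) d}}{-7 + \frac{1}{\left(-2\right) d}} d^{2} = \frac{7 - \frac{1}{2 d}}{-7 - \frac{1}{2 d}} d^{2} = \frac{d^{2} \left(7 - \frac{1}{2 d}\right)}{-7 - \frac{1}{2 d}}$)
$\frac{1}{n{\left(-105 \right)}} = \frac{1}{\left(-105\right)^{2} \frac{1}{1 + 14 \left(-105\right)} \left(1 - -1470\right)} = \frac{1}{11025 \frac{1}{1 - 1470} \left(1 + 1470\right)} = \frac{1}{11025 \frac{1}{-1469} \cdot 1471} = \frac{1}{11025 \left(- \frac{1}{1469}\right) 1471} = \frac{1}{- \frac{16217775}{1469}} = - \frac{1469}{16217775}$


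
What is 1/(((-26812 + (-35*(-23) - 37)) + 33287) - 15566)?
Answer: -1/8323 ≈ -0.00012015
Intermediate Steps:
1/(((-26812 + (-35*(-23) - 37)) + 33287) - 15566) = 1/(((-26812 + (805 - 37)) + 33287) - 15566) = 1/(((-26812 + 768) + 33287) - 15566) = 1/((-26044 + 33287) - 15566) = 1/(7243 - 15566) = 1/(-8323) = -1/8323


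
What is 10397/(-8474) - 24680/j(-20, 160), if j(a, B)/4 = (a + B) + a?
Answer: -2676611/50844 ≈ -52.644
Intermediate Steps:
j(a, B) = 4*B + 8*a (j(a, B) = 4*((a + B) + a) = 4*((B + a) + a) = 4*(B + 2*a) = 4*B + 8*a)
10397/(-8474) - 24680/j(-20, 160) = 10397/(-8474) - 24680/(4*160 + 8*(-20)) = 10397*(-1/8474) - 24680/(640 - 160) = -10397/8474 - 24680/480 = -10397/8474 - 24680*1/480 = -10397/8474 - 617/12 = -2676611/50844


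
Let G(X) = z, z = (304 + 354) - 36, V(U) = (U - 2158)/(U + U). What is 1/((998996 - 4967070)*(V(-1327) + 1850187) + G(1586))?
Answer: -1327/9742414853438577 ≈ -1.3621e-13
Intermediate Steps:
V(U) = (-2158 + U)/(2*U) (V(U) = (-2158 + U)/((2*U)) = (-2158 + U)*(1/(2*U)) = (-2158 + U)/(2*U))
z = 622 (z = 658 - 36 = 622)
G(X) = 622
1/((998996 - 4967070)*(V(-1327) + 1850187) + G(1586)) = 1/((998996 - 4967070)*((½)*(-2158 - 1327)/(-1327) + 1850187) + 622) = 1/(-3968074*((½)*(-1/1327)*(-3485) + 1850187) + 622) = 1/(-3968074*(3485/2654 + 1850187) + 622) = 1/(-3968074*4910399783/2654 + 622) = 1/(-9742414854263971/1327 + 622) = 1/(-9742414853438577/1327) = -1327/9742414853438577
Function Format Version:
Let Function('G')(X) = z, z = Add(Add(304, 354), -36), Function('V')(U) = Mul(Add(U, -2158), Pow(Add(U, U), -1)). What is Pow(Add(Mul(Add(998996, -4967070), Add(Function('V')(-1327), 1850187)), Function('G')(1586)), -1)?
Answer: Rational(-1327, 9742414853438577) ≈ -1.3621e-13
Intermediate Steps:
Function('V')(U) = Mul(Rational(1, 2), Pow(U, -1), Add(-2158, U)) (Function('V')(U) = Mul(Add(-2158, U), Pow(Mul(2, U), -1)) = Mul(Add(-2158, U), Mul(Rational(1, 2), Pow(U, -1))) = Mul(Rational(1, 2), Pow(U, -1), Add(-2158, U)))
z = 622 (z = Add(658, -36) = 622)
Function('G')(X) = 622
Pow(Add(Mul(Add(998996, -4967070), Add(Function('V')(-1327), 1850187)), Function('G')(1586)), -1) = Pow(Add(Mul(Add(998996, -4967070), Add(Mul(Rational(1, 2), Pow(-1327, -1), Add(-2158, -1327)), 1850187)), 622), -1) = Pow(Add(Mul(-3968074, Add(Mul(Rational(1, 2), Rational(-1, 1327), -3485), 1850187)), 622), -1) = Pow(Add(Mul(-3968074, Add(Rational(3485, 2654), 1850187)), 622), -1) = Pow(Add(Mul(-3968074, Rational(4910399783, 2654)), 622), -1) = Pow(Add(Rational(-9742414854263971, 1327), 622), -1) = Pow(Rational(-9742414853438577, 1327), -1) = Rational(-1327, 9742414853438577)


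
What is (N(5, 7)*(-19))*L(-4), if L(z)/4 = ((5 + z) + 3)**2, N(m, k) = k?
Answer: -8512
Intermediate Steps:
L(z) = 4*(8 + z)**2 (L(z) = 4*((5 + z) + 3)**2 = 4*(8 + z)**2)
(N(5, 7)*(-19))*L(-4) = (7*(-19))*(4*(8 - 4)**2) = -532*4**2 = -532*16 = -133*64 = -8512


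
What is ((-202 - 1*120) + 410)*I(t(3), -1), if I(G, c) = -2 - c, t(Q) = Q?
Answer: -88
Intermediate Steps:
((-202 - 1*120) + 410)*I(t(3), -1) = ((-202 - 1*120) + 410)*(-2 - 1*(-1)) = ((-202 - 120) + 410)*(-2 + 1) = (-322 + 410)*(-1) = 88*(-1) = -88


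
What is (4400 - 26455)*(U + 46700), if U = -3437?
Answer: -954165465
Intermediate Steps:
(4400 - 26455)*(U + 46700) = (4400 - 26455)*(-3437 + 46700) = -22055*43263 = -954165465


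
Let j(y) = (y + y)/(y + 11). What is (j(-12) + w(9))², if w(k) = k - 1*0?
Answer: 1089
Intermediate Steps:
j(y) = 2*y/(11 + y) (j(y) = (2*y)/(11 + y) = 2*y/(11 + y))
w(k) = k (w(k) = k + 0 = k)
(j(-12) + w(9))² = (2*(-12)/(11 - 12) + 9)² = (2*(-12)/(-1) + 9)² = (2*(-12)*(-1) + 9)² = (24 + 9)² = 33² = 1089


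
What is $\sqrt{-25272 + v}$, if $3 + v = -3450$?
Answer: $5 i \sqrt{1149} \approx 169.48 i$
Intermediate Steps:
$v = -3453$ ($v = -3 - 3450 = -3453$)
$\sqrt{-25272 + v} = \sqrt{-25272 - 3453} = \sqrt{-28725} = 5 i \sqrt{1149}$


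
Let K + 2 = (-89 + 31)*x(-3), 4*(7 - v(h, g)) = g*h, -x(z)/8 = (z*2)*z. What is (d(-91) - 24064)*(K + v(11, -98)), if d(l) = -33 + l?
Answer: -208657782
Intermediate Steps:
x(z) = -16*z² (x(z) = -8*z*2*z = -8*2*z*z = -16*z²)
v(h, g) = 7 - g*h/4
K = 8350 (K = -2 + (-89 + 31)*(-16*(-3)²) = -2 - (-928)*9 = -2 - 58*(-144) = -2 + 8352 = 8350)
(d(-91) - 24064)*(K + v(11, -98)) = ((-33 - 91) - 24064)*(8350 + (7 - ¼*(-98)*11)) = (-124 - 24064)*(8350 + (7 + 539/2)) = -24188*(8350 + 553/2) = -24188*17253/2 = -208657782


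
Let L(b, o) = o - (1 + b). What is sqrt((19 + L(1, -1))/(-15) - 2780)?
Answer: 2*I*sqrt(156435)/15 ≈ 52.736*I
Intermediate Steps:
L(b, o) = -1 + o - b (L(b, o) = o + (-1 - b) = -1 + o - b)
sqrt((19 + L(1, -1))/(-15) - 2780) = sqrt((19 + (-1 - 1 - 1*1))/(-15) - 2780) = sqrt(-(19 + (-1 - 1 - 1))/15 - 2780) = sqrt(-(19 - 3)/15 - 2780) = sqrt(-1/15*16 - 2780) = sqrt(-16/15 - 2780) = sqrt(-41716/15) = 2*I*sqrt(156435)/15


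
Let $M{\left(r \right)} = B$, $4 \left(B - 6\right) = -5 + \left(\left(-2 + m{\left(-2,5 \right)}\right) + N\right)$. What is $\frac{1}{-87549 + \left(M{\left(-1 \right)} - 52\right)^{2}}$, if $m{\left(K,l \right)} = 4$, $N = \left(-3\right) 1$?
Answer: $- \frac{4}{341171} \approx -1.1724 \cdot 10^{-5}$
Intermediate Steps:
$N = -3$
$B = \frac{9}{2}$ ($B = 6 + \frac{-5 + \left(\left(-2 + 4\right) - 3\right)}{4} = 6 + \frac{-5 + \left(2 - 3\right)}{4} = 6 + \frac{-5 - 1}{4} = 6 + \frac{1}{4} \left(-6\right) = 6 - \frac{3}{2} = \frac{9}{2} \approx 4.5$)
$M{\left(r \right)} = \frac{9}{2}$
$\frac{1}{-87549 + \left(M{\left(-1 \right)} - 52\right)^{2}} = \frac{1}{-87549 + \left(\frac{9}{2} - 52\right)^{2}} = \frac{1}{-87549 + \left(- \frac{95}{2}\right)^{2}} = \frac{1}{-87549 + \frac{9025}{4}} = \frac{1}{- \frac{341171}{4}} = - \frac{4}{341171}$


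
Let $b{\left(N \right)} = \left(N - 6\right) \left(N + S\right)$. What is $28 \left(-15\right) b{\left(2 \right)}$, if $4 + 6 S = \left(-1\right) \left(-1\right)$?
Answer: $2520$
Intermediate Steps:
$S = - \frac{1}{2}$ ($S = - \frac{2}{3} + \frac{\left(-1\right) \left(-1\right)}{6} = - \frac{2}{3} + \frac{1}{6} \cdot 1 = - \frac{2}{3} + \frac{1}{6} = - \frac{1}{2} \approx -0.5$)
$b{\left(N \right)} = \left(-6 + N\right) \left(- \frac{1}{2} + N\right)$ ($b{\left(N \right)} = \left(N - 6\right) \left(N - \frac{1}{2}\right) = \left(-6 + N\right) \left(- \frac{1}{2} + N\right)$)
$28 \left(-15\right) b{\left(2 \right)} = 28 \left(-15\right) \left(3 + 2^{2} - 13\right) = - 420 \left(3 + 4 - 13\right) = \left(-420\right) \left(-6\right) = 2520$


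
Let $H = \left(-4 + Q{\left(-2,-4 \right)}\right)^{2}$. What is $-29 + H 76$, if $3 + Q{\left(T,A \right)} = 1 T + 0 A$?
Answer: $6127$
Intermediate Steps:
$Q{\left(T,A \right)} = -3 + T$ ($Q{\left(T,A \right)} = -3 + \left(1 T + 0 A\right) = -3 + \left(T + 0\right) = -3 + T$)
$H = 81$ ($H = \left(-4 - 5\right)^{2} = \left(-9\right)^{2} = 81$)
$-29 + H 76 = -29 + 81 \cdot 76 = -29 + 6156 = 6127$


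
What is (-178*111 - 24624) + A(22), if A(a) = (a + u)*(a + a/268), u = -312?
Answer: -3402649/67 ≈ -50786.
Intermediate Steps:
A(a) = 269*a*(-312 + a)/268 (A(a) = (a - 312)*(a + a/268) = (-312 + a)*(a + a*(1/268)) = (-312 + a)*(a + a/268) = (-312 + a)*(269*a/268) = 269*a*(-312 + a)/268)
(-178*111 - 24624) + A(22) = (-178*111 - 24624) + (269/268)*22*(-312 + 22) = (-19758 - 24624) + (269/268)*22*(-290) = -44382 - 429055/67 = -3402649/67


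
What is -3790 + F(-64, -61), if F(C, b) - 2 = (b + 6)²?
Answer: -763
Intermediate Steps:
F(C, b) = 2 + (6 + b)² (F(C, b) = 2 + (b + 6)² = 2 + (6 + b)²)
-3790 + F(-64, -61) = -3790 + (2 + (6 - 61)²) = -3790 + (2 + (-55)²) = -3790 + (2 + 3025) = -3790 + 3027 = -763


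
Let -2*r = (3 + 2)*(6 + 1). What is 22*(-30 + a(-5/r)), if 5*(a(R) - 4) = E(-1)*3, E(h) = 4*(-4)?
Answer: -3916/5 ≈ -783.20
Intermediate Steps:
E(h) = -16
r = -35/2 (r = -(3 + 2)*(6 + 1)/2 = -5*7/2 = -½*35 = -35/2 ≈ -17.500)
a(R) = -28/5 (a(R) = 4 + (-16*3)/5 = 4 + (⅕)*(-48) = 4 - 48/5 = -28/5)
22*(-30 + a(-5/r)) = 22*(-30 - 28/5) = 22*(-178/5) = -3916/5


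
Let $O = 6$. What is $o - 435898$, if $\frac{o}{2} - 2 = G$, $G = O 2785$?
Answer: $-402474$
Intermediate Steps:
$G = 16710$ ($G = 6 \cdot 2785 = 16710$)
$o = 33424$ ($o = 4 + 2 \cdot 16710 = 4 + 33420 = 33424$)
$o - 435898 = 33424 - 435898 = -402474$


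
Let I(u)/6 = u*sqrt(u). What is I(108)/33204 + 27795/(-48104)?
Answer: -27795/48104 + 324*sqrt(3)/2767 ≈ -0.37500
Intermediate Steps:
I(u) = 6*u**(3/2) (I(u) = 6*(u*sqrt(u)) = 6*u**(3/2))
I(108)/33204 + 27795/(-48104) = (6*108**(3/2))/33204 + 27795/(-48104) = (6*(648*sqrt(3)))*(1/33204) + 27795*(-1/48104) = (3888*sqrt(3))*(1/33204) - 27795/48104 = 324*sqrt(3)/2767 - 27795/48104 = -27795/48104 + 324*sqrt(3)/2767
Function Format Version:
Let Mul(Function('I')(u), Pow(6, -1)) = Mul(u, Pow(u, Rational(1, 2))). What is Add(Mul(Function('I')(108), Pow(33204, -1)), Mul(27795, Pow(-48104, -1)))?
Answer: Add(Rational(-27795, 48104), Mul(Rational(324, 2767), Pow(3, Rational(1, 2)))) ≈ -0.37500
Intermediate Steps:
Function('I')(u) = Mul(6, Pow(u, Rational(3, 2))) (Function('I')(u) = Mul(6, Mul(u, Pow(u, Rational(1, 2)))) = Mul(6, Pow(u, Rational(3, 2))))
Add(Mul(Function('I')(108), Pow(33204, -1)), Mul(27795, Pow(-48104, -1))) = Add(Mul(Mul(6, Pow(108, Rational(3, 2))), Pow(33204, -1)), Mul(27795, Pow(-48104, -1))) = Add(Mul(Mul(6, Mul(648, Pow(3, Rational(1, 2)))), Rational(1, 33204)), Mul(27795, Rational(-1, 48104))) = Add(Mul(Mul(3888, Pow(3, Rational(1, 2))), Rational(1, 33204)), Rational(-27795, 48104)) = Add(Mul(Rational(324, 2767), Pow(3, Rational(1, 2))), Rational(-27795, 48104)) = Add(Rational(-27795, 48104), Mul(Rational(324, 2767), Pow(3, Rational(1, 2))))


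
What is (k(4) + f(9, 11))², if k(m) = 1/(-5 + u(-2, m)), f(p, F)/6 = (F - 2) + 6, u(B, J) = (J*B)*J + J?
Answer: 8814961/1089 ≈ 8094.5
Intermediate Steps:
u(B, J) = J + B*J² (u(B, J) = (B*J)*J + J = B*J² + J = J + B*J²)
f(p, F) = 24 + 6*F (f(p, F) = 6*((F - 2) + 6) = 6*((-2 + F) + 6) = 6*(4 + F) = 24 + 6*F)
k(m) = 1/(-5 + m*(1 - 2*m))
(k(4) + f(9, 11))² = (-1/(5 + 4*(-1 + 2*4)) + (24 + 6*11))² = (-1/(5 + 4*(-1 + 8)) + (24 + 66))² = (-1/(5 + 4*7) + 90)² = (-1/(5 + 28) + 90)² = (-1/33 + 90)² = (2969/33)² = 8814961/1089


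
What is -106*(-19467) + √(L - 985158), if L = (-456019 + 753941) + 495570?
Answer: 2063502 + I*√191666 ≈ 2.0635e+6 + 437.8*I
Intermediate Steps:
L = 793492 (L = 297922 + 495570 = 793492)
-106*(-19467) + √(L - 985158) = -106*(-19467) + √(793492 - 985158) = 2063502 + √(-191666) = 2063502 + I*√191666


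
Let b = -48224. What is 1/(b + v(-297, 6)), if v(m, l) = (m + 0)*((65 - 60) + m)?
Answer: 1/38500 ≈ 2.5974e-5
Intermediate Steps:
v(m, l) = m*(5 + m)
1/(b + v(-297, 6)) = 1/(-48224 - 297*(5 - 297)) = 1/(-48224 - 297*(-292)) = 1/(-48224 + 86724) = 1/38500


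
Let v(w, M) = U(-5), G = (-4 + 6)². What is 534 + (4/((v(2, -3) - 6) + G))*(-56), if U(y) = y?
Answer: 566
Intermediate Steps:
G = 4 (G = 2² = 4)
v(w, M) = -5
534 + (4/((v(2, -3) - 6) + G))*(-56) = 534 + (4/((-5 - 6) + 4))*(-56) = 534 + (4/(-11 + 4))*(-56) = 534 + (4/(-7))*(-56) = 534 + (4*(-⅐))*(-56) = 534 - 4/7*(-56) = 534 + 32 = 566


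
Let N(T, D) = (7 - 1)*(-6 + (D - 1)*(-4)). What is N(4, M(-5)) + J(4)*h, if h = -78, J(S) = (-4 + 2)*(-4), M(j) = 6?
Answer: -780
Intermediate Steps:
N(T, D) = -12 - 24*D (N(T, D) = 6*(-6 + (-1 + D)*(-4)) = 6*(-6 + (4 - 4*D)) = 6*(-2 - 4*D) = -12 - 24*D)
J(S) = 8 (J(S) = -2*(-4) = 8)
N(4, M(-5)) + J(4)*h = (-12 - 24*6) + 8*(-78) = (-12 - 144) - 624 = -156 - 624 = -780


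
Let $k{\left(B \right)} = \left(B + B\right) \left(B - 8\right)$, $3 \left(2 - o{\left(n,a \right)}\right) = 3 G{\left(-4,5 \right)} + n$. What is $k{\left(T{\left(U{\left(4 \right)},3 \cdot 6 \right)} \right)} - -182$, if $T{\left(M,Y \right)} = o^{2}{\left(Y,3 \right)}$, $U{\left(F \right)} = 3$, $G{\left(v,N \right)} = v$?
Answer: $182$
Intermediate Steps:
$o{\left(n,a \right)} = 6 - \frac{n}{3}$ ($o{\left(n,a \right)} = 2 - \frac{3 \left(-4\right) + n}{3} = 2 - \frac{-12 + n}{3} = 2 - \left(-4 + \frac{n}{3}\right) = 6 - \frac{n}{3}$)
$T{\left(M,Y \right)} = \left(6 - \frac{Y}{3}\right)^{2}$
$k{\left(B \right)} = 2 B \left(-8 + B\right)$
$k{\left(T{\left(U{\left(4 \right)},3 \cdot 6 \right)} \right)} - -182 = 2 \frac{\left(-18 + 3 \cdot 6\right)^{2}}{9} \left(-8 + \frac{\left(-18 + 3 \cdot 6\right)^{2}}{9}\right) - -182 = 2 \frac{\left(-18 + 18\right)^{2}}{9} \left(-8 + \frac{\left(-18 + 18\right)^{2}}{9}\right) + 182 = 2 \frac{0^{2}}{9} \left(-8 + \frac{0^{2}}{9}\right) + 182 = 2 \cdot \frac{1}{9} \cdot 0 \left(-8 + \frac{1}{9} \cdot 0\right) + 182 = 2 \cdot 0 \left(-8 + 0\right) + 182 = 2 \cdot 0 \left(-8\right) + 182 = 0 + 182 = 182$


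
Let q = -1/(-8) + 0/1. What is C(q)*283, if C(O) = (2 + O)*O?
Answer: 4811/64 ≈ 75.172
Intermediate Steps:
q = 1/8 (q = -1*(-1/8) + 0*1 = 1/8 + 0 = 1/8 ≈ 0.12500)
C(O) = O*(2 + O)
C(q)*283 = ((2 + 1/8)/8)*283 = ((1/8)*(17/8))*283 = (17/64)*283 = 4811/64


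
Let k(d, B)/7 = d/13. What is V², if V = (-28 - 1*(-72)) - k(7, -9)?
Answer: 273529/169 ≈ 1618.5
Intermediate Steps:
k(d, B) = 7*d/13 (k(d, B) = 7*(d/13) = 7*d/13)
V = 523/13 (V = (-28 - 1*(-72)) - 7*7/13 = (-28 + 72) - 1*49/13 = 44 - 49/13 = 523/13 ≈ 40.231)
V² = (523/13)² = 273529/169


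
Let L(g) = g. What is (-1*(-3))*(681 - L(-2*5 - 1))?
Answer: 2076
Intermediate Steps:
(-1*(-3))*(681 - L(-2*5 - 1)) = (-1*(-3))*(681 - (-2*5 - 1)) = 3*(681 - (-10 - 1)) = 3*(681 - 1*(-11)) = 3*(681 + 11) = 3*692 = 2076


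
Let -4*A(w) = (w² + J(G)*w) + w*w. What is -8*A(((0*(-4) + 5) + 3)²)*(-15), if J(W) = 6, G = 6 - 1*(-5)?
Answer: -257280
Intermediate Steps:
G = 11 (G = 6 + 5 = 11)
A(w) = -3*w/2 - w²/2 (A(w) = -((w² + 6*w) + w*w)/4 = -((w² + 6*w) + w²)/4 = -(2*w² + 6*w)/4 = -3*w/2 - w²/2)
-8*A(((0*(-4) + 5) + 3)²)*(-15) = -(-4)*((0*(-4) + 5) + 3)²*(3 + ((0*(-4) + 5) + 3)²)*(-15) = -(-4)*((0 + 5) + 3)²*(3 + ((0 + 5) + 3)²)*(-15) = -(-4)*(5 + 3)²*(3 + (5 + 3)²)*(-15) = -(-4)*8²*(3 + 8²)*(-15) = -(-4)*64*(3 + 64)*(-15) = -(-4)*64*67*(-15) = -8*(-2144)*(-15) = 17152*(-15) = -257280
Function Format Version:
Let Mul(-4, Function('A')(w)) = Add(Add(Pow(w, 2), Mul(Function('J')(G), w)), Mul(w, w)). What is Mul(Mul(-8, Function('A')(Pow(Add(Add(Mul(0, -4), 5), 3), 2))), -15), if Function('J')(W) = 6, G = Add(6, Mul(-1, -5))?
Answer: -257280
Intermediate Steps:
G = 11 (G = Add(6, 5) = 11)
Function('A')(w) = Add(Mul(Rational(-3, 2), w), Mul(Rational(-1, 2), Pow(w, 2))) (Function('A')(w) = Mul(Rational(-1, 4), Add(Add(Pow(w, 2), Mul(6, w)), Mul(w, w))) = Mul(Rational(-1, 4), Add(Add(Pow(w, 2), Mul(6, w)), Pow(w, 2))) = Mul(Rational(-1, 4), Add(Mul(2, Pow(w, 2)), Mul(6, w))) = Add(Mul(Rational(-3, 2), w), Mul(Rational(-1, 2), Pow(w, 2))))
Mul(Mul(-8, Function('A')(Pow(Add(Add(Mul(0, -4), 5), 3), 2))), -15) = Mul(Mul(-8, Mul(Rational(-1, 2), Pow(Add(Add(Mul(0, -4), 5), 3), 2), Add(3, Pow(Add(Add(Mul(0, -4), 5), 3), 2)))), -15) = Mul(Mul(-8, Mul(Rational(-1, 2), Pow(Add(Add(0, 5), 3), 2), Add(3, Pow(Add(Add(0, 5), 3), 2)))), -15) = Mul(Mul(-8, Mul(Rational(-1, 2), Pow(Add(5, 3), 2), Add(3, Pow(Add(5, 3), 2)))), -15) = Mul(Mul(-8, Mul(Rational(-1, 2), Pow(8, 2), Add(3, Pow(8, 2)))), -15) = Mul(Mul(-8, Mul(Rational(-1, 2), 64, Add(3, 64))), -15) = Mul(Mul(-8, Mul(Rational(-1, 2), 64, 67)), -15) = Mul(Mul(-8, -2144), -15) = Mul(17152, -15) = -257280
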